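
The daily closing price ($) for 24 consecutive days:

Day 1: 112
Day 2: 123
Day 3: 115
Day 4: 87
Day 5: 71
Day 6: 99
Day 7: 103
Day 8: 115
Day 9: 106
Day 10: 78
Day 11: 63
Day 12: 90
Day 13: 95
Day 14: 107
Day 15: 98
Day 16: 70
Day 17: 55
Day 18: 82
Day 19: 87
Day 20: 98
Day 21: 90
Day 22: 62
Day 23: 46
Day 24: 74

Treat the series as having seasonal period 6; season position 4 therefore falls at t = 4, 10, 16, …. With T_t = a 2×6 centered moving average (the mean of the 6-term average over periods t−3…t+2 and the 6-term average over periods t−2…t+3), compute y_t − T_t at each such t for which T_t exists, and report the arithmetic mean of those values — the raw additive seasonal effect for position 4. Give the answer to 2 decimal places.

-13.69

Season position 4 occurs at t = 4, 10, 16 (where T_t is defined).
t=4: T_4 = 100.4167; y_4 − T_4 = 87 − 100.4167 = -13.4167
t=10: T_10 = 91.8333; y_10 − T_10 = 78 − 91.8333 = -13.8333
t=16: T_16 = 83.8333; y_16 − T_16 = 70 − 83.8333 = -13.8333
Mean deviation: (-13.4167 + -13.8333 + -13.8333) / 3 = -13.69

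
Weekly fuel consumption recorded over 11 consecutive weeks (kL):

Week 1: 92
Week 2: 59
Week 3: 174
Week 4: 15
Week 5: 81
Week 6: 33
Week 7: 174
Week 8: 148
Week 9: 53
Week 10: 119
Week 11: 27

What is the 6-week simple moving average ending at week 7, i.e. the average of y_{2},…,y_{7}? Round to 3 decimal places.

Sum of periods 2–7: 59 + 174 + 15 + 81 + 33 + 174 = 536
Divide by 6: 536 / 6 = 89.333

89.333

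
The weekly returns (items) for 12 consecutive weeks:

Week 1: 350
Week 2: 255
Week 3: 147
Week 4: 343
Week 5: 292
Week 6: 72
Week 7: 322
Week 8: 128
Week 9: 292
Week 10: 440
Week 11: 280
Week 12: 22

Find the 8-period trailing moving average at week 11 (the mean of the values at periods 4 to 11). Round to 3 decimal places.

271.125

Sum of periods 4–11: 343 + 292 + 72 + 322 + 128 + 292 + 440 + 280 = 2169
Divide by 8: 2169 / 8 = 271.125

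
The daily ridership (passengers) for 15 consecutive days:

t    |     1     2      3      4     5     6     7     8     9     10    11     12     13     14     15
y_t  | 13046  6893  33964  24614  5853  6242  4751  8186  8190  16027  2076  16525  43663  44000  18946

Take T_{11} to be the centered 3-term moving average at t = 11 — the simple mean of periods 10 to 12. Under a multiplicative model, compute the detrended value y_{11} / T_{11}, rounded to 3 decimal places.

Trend T_11 = (16027 + 2076 + 16525) / 3 = 34628/3 = 11542.66667
Ratio to trend: 2076 / 11542.66667 = 0.180

0.180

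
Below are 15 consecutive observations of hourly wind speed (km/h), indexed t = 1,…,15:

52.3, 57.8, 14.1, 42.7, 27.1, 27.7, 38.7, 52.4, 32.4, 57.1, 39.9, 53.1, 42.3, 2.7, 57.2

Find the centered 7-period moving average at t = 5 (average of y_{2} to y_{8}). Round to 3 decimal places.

Sum of periods 2–8: 57.8 + 14.1 + 42.7 + 27.1 + 27.7 + 38.7 + 52.4 = 260.5
Divide by 7: 260.5 / 7 = 37.214

37.214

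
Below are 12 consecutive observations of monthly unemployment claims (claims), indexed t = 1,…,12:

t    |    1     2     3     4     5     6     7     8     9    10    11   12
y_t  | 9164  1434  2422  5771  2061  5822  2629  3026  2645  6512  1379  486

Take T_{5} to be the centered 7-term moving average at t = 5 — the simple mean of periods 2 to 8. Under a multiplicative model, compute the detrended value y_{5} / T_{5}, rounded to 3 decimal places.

Trend T_5 = (1434 + 2422 + 5771 + 2061 + 5822 + 2629 + 3026) / 7 = 23165/7 = 3309.28571
Ratio to trend: 2061 / 3309.28571 = 0.623

0.623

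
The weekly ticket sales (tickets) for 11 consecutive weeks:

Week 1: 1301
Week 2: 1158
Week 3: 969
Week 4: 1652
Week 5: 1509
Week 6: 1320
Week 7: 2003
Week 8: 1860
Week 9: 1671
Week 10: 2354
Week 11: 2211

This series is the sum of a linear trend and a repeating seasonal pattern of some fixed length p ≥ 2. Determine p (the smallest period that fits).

3

First differences y_{t+1} − y_t: -143, -189, 683, -143, -189, 683, -143, -189, …
The difference pattern repeats every 3 terms and not for any smaller step, so p = 3.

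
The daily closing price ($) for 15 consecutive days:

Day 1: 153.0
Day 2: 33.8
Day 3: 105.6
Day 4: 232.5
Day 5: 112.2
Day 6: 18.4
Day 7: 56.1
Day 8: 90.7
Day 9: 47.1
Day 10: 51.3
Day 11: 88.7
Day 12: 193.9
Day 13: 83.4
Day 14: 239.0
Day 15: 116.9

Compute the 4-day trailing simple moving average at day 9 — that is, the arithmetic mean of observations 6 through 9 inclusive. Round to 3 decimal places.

Sum of periods 6–9: 18.4 + 56.1 + 90.7 + 47.1 = 212.3
Divide by 4: 212.3 / 4 = 53.075

53.075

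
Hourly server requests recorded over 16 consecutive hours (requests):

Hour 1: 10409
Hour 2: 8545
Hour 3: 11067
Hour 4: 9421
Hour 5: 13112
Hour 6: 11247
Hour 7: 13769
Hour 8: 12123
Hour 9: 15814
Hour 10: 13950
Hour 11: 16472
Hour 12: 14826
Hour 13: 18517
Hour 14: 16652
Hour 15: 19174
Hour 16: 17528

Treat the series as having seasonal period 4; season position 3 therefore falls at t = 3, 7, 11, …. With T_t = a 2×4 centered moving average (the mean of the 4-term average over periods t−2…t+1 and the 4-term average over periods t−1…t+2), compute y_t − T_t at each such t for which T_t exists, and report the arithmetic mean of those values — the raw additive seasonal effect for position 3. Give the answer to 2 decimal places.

Season position 3 occurs at t = 3, 7, 11 (where T_t is defined).
t=3: T_3 = 10198.3750; y_3 − T_3 = 11067 − 10198.3750 = 868.6250
t=7: T_7 = 12900.5000; y_7 − T_7 = 13769 − 12900.5000 = 868.5000
t=11: T_11 = 15603.3750; y_11 − T_11 = 16472 − 15603.3750 = 868.6250
Mean deviation: (868.6250 + 868.5000 + 868.6250) / 3 = 868.58

868.58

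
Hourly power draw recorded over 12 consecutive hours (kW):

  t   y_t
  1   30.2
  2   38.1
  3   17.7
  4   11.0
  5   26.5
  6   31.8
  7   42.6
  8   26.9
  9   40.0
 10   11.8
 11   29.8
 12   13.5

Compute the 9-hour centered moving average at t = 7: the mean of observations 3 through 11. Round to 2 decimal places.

Sum of periods 3–11: 17.7 + 11.0 + 26.5 + 31.8 + 42.6 + 26.9 + 40.0 + 11.8 + 29.8 = 238.1
Divide by 9: 238.1 / 9 = 26.46

26.46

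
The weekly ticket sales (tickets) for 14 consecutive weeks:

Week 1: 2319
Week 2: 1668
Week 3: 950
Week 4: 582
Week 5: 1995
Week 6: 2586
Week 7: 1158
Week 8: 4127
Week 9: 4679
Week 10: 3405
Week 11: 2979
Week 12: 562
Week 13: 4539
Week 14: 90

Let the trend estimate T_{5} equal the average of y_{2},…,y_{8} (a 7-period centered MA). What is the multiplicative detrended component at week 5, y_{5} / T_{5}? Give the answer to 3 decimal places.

Trend T_5 = (1668 + 950 + 582 + 1995 + 2586 + 1158 + 4127) / 7 = 13066/7 = 1866.57143
Ratio to trend: 1995 / 1866.57143 = 1.069

1.069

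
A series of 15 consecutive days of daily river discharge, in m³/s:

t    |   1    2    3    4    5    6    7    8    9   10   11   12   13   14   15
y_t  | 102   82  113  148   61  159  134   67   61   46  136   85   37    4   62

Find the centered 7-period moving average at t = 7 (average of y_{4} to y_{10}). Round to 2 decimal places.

96.57

Sum of periods 4–10: 148 + 61 + 159 + 134 + 67 + 61 + 46 = 676
Divide by 7: 676 / 7 = 96.57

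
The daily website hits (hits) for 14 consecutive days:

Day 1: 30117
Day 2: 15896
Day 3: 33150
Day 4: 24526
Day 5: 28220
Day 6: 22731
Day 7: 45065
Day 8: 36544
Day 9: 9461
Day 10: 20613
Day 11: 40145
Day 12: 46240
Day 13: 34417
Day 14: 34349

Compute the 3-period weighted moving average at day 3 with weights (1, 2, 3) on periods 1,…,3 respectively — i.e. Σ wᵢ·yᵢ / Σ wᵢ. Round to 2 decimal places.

Weighted sum: 1·30117 + 2·15896 + 3·33150 = 30117 + 31792 + 99450 = 161359
Weight total: 1 + 2 + 3 = 6
WMA = 161359 / 6 = 26893.17

26893.17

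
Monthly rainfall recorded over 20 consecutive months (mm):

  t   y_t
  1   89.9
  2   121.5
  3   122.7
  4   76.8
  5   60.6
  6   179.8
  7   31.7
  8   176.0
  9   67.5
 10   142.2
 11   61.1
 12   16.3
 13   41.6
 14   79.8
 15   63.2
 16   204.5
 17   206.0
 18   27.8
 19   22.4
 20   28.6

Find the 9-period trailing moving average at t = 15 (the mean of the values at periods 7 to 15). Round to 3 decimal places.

Sum of periods 7–15: 31.7 + 176.0 + 67.5 + 142.2 + 61.1 + 16.3 + 41.6 + 79.8 + 63.2 = 679.4
Divide by 9: 679.4 / 9 = 75.489

75.489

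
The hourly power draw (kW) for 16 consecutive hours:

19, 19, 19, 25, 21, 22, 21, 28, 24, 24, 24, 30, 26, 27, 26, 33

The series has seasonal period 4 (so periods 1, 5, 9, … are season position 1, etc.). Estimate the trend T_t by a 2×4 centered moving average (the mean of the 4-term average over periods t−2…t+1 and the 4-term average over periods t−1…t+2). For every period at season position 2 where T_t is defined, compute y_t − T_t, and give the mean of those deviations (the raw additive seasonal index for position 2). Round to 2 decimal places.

Season position 2 occurs at t = 6, 10, 14 (where T_t is defined).
t=6: T_6 = 22.6250; y_6 − T_6 = 22 − 22.6250 = -0.6250
t=10: T_10 = 25.2500; y_10 − T_10 = 24 − 25.2500 = -1.2500
t=14: T_14 = 27.6250; y_14 − T_14 = 27 − 27.6250 = -0.6250
Mean deviation: (-0.6250 + -1.2500 + -0.6250) / 3 = -0.83

-0.83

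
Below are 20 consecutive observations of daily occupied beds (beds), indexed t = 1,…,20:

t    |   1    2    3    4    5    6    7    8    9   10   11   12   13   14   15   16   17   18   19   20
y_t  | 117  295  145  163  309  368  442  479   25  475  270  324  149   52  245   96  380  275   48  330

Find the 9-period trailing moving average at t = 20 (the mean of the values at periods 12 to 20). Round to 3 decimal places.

211.000

Sum of periods 12–20: 324 + 149 + 52 + 245 + 96 + 380 + 275 + 48 + 330 = 1899
Divide by 9: 1899 / 9 = 211.000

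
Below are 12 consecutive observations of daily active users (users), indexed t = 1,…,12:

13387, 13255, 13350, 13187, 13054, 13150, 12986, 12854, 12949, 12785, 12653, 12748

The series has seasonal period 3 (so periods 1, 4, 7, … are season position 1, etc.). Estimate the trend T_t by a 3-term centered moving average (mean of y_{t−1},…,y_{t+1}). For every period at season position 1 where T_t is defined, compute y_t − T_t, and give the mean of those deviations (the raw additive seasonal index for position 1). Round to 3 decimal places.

Season position 1 occurs at t = 4, 7, 10 (where T_t is defined).
t=4: T_4 = 13197.00000; y_4 − T_4 = 13187 − 13197.00000 = -10.00000
t=7: T_7 = 12996.66667; y_7 − T_7 = 12986 − 12996.66667 = -10.66667
t=10: T_10 = 12795.66667; y_10 − T_10 = 12785 − 12795.66667 = -10.66667
Mean deviation: (-10.00000 + -10.66667 + -10.66667) / 3 = -10.444

-10.444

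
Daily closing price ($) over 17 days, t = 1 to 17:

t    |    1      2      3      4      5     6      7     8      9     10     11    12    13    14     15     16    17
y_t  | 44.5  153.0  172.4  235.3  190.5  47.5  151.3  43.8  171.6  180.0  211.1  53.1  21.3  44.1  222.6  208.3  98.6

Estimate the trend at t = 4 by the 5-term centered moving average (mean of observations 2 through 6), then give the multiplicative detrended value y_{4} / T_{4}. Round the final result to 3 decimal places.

Trend T_4 = (153.0 + 172.4 + 235.3 + 190.5 + 47.5) / 5 = 798.7/5 = 159.74000
Ratio to trend: 235.3 / 159.74000 = 1.473

1.473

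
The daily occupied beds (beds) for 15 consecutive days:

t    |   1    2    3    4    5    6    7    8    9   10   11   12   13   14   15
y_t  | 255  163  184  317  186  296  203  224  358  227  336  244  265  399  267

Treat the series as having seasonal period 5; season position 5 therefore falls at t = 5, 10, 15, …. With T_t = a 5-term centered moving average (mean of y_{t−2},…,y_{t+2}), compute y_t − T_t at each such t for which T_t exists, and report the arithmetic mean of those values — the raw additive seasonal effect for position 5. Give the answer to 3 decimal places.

-51.000

Season position 5 occurs at t = 5, 10 (where T_t is defined).
t=5: T_5 = 237.20000; y_5 − T_5 = 186 − 237.20000 = -51.20000
t=10: T_10 = 277.80000; y_10 − T_10 = 227 − 277.80000 = -50.80000
Mean deviation: (-51.20000 + -50.80000) / 2 = -51.000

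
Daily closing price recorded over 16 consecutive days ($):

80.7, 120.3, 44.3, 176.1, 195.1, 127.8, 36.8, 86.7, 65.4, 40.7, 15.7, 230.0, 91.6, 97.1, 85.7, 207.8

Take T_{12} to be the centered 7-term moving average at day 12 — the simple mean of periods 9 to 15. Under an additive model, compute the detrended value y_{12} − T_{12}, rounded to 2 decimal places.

140.54

Trend T_12 = (65.4 + 40.7 + 15.7 + 230.0 + 91.6 + 97.1 + 85.7) / 7 = 626.2/7 = 89.4571
Detrended value: 230.0 − 89.4571 = 140.54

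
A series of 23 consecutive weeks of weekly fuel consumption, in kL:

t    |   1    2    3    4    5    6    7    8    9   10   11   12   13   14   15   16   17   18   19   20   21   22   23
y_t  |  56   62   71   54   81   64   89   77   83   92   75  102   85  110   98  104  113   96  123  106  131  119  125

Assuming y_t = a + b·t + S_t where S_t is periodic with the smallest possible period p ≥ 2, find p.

First differences y_{t+1} − y_t: 6, 9, -17, 27, -17, 25, -12, 6, 9, -17, 27, -17, 25, -12, 6, 9, …
The difference pattern repeats every 7 terms and not for any smaller step, so p = 7.

7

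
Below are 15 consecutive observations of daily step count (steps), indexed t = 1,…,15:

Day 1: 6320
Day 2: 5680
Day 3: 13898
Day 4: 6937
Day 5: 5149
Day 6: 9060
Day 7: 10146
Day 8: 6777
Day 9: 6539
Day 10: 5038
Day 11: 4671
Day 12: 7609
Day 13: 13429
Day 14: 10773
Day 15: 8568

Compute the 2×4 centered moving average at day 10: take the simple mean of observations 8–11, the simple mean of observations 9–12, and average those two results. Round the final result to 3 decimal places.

Sum over 8–11: 6777 + 6539 + 5038 + 4671 = 23025
Sum over 9–12: 6539 + 5038 + 4671 + 7609 = 23857
CMA at t=10 = (23025 + 23857) / (2·4) = 46882 / 8 = 5860.250

5860.250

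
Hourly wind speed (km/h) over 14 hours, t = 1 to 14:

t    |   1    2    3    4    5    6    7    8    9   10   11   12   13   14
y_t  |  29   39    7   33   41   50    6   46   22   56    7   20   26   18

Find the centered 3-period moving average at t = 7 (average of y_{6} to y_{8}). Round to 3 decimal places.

Sum of periods 6–8: 50 + 6 + 46 = 102
Divide by 3: 102 / 3 = 34.000

34.000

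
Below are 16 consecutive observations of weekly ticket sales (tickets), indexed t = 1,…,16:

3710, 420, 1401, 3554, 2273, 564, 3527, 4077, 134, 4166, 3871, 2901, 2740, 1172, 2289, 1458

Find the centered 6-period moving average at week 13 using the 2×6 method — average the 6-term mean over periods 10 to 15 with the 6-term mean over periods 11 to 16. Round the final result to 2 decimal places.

Sum over 10–15: 4166 + 3871 + 2901 + 2740 + 1172 + 2289 = 17139
Sum over 11–16: 3871 + 2901 + 2740 + 1172 + 2289 + 1458 = 14431
CMA at t=13 = (17139 + 14431) / (2·6) = 31570 / 12 = 2630.83

2630.83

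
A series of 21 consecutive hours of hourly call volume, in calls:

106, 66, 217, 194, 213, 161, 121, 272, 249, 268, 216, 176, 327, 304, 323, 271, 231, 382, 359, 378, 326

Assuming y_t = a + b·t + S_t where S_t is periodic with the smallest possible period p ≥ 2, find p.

5

First differences y_{t+1} − y_t: -40, 151, -23, 19, -52, -40, 151, -23, 19, -52, -40, 151, …
The difference pattern repeats every 5 terms and not for any smaller step, so p = 5.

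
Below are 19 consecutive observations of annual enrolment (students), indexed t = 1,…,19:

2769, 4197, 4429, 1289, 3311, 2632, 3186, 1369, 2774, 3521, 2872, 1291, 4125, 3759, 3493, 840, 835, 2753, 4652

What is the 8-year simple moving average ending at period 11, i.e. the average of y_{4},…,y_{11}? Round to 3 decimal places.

2619.250

Sum of periods 4–11: 1289 + 3311 + 2632 + 3186 + 1369 + 2774 + 3521 + 2872 = 20954
Divide by 8: 20954 / 8 = 2619.250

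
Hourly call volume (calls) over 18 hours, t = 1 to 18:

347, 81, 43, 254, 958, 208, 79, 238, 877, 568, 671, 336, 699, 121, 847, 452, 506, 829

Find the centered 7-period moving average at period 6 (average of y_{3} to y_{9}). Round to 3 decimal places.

Sum of periods 3–9: 43 + 254 + 958 + 208 + 79 + 238 + 877 = 2657
Divide by 7: 2657 / 7 = 379.571

379.571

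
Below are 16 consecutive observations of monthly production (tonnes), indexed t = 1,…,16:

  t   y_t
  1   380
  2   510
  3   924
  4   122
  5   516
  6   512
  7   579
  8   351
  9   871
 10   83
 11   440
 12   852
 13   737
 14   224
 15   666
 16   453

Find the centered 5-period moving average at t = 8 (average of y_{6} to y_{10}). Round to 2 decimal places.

Sum of periods 6–10: 512 + 579 + 351 + 871 + 83 = 2396
Divide by 5: 2396 / 5 = 479.20

479.20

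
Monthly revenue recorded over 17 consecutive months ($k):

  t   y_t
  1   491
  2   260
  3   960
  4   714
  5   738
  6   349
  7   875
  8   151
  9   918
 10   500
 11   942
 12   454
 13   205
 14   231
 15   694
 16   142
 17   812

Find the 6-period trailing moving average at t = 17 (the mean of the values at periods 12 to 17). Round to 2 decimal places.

Sum of periods 12–17: 454 + 205 + 231 + 694 + 142 + 812 = 2538
Divide by 6: 2538 / 6 = 423.00

423.00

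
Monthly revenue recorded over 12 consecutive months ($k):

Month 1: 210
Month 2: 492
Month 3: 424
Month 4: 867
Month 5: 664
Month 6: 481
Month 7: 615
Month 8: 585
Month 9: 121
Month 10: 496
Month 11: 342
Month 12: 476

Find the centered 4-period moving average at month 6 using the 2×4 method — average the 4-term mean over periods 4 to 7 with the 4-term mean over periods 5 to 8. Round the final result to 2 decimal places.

Sum over 4–7: 867 + 664 + 481 + 615 = 2627
Sum over 5–8: 664 + 481 + 615 + 585 = 2345
CMA at t=6 = (2627 + 2345) / (2·4) = 4972 / 8 = 621.50

621.50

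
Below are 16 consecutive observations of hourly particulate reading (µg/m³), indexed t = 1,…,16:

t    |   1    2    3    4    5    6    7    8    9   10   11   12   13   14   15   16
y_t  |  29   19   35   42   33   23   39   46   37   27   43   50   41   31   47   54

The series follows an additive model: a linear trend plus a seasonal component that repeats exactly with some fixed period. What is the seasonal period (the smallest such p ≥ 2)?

First differences y_{t+1} − y_t: -10, 16, 7, -9, -10, 16, 7, -9, -10, 16, …
The difference pattern repeats every 4 terms and not for any smaller step, so p = 4.

4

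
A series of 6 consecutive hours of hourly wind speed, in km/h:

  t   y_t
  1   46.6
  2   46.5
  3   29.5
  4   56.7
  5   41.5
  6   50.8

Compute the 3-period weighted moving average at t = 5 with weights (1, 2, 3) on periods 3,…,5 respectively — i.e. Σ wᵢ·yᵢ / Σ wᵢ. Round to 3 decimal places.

Weighted sum: 1·29.5 + 2·56.7 + 3·41.5 = 29.5 + 113.4 + 124.5 = 267.4
Weight total: 1 + 2 + 3 = 6
WMA = 267.4 / 6 = 44.567

44.567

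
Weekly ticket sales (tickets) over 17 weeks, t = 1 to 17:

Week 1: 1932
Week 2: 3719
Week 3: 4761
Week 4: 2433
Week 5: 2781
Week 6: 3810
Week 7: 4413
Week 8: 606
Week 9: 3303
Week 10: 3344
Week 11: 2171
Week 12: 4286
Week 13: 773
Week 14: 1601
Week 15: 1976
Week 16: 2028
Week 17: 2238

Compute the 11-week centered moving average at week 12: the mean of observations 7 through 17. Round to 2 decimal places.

Sum of periods 7–17: 4413 + 606 + 3303 + 3344 + 2171 + 4286 + 773 + 1601 + 1976 + 2028 + 2238 = 26739
Divide by 11: 26739 / 11 = 2430.82

2430.82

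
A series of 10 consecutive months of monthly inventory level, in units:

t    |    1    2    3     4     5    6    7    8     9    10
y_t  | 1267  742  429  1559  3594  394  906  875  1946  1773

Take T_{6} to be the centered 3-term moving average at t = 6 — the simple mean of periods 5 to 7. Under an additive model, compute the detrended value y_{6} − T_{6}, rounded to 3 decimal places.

-1237.333

Trend T_6 = (3594 + 394 + 906) / 3 = 4894/3 = 1631.33333
Detrended value: 394 − 1631.33333 = -1237.333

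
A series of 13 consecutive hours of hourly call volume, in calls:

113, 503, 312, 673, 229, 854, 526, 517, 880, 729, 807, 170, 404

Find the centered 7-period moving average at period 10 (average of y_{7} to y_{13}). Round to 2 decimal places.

Sum of periods 7–13: 526 + 517 + 880 + 729 + 807 + 170 + 404 = 4033
Divide by 7: 4033 / 7 = 576.14

576.14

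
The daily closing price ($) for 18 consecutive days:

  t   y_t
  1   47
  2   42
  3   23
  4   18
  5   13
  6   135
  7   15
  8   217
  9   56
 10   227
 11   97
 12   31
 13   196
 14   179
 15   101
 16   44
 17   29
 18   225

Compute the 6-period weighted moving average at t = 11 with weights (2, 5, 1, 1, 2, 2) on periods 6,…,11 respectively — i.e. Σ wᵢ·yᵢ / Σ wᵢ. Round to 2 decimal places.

97.38

Weighted sum: 2·135 + 5·15 + 1·217 + 1·56 + 2·227 + 2·97 = 270 + 75 + 217 + 56 + 454 + 194 = 1266
Weight total: 2 + 5 + 1 + 1 + 2 + 2 = 13
WMA = 1266 / 13 = 97.38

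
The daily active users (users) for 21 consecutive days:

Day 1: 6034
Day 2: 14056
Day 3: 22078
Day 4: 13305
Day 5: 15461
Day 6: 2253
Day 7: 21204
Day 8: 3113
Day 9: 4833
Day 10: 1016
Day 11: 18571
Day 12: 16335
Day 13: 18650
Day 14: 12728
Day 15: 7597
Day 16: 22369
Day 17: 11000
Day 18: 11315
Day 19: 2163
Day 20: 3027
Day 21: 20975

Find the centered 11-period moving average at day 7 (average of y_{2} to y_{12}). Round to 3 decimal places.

12020.455

Sum of periods 2–12: 14056 + 22078 + 13305 + 15461 + 2253 + 21204 + 3113 + 4833 + 1016 + 18571 + 16335 = 132225
Divide by 11: 132225 / 11 = 12020.455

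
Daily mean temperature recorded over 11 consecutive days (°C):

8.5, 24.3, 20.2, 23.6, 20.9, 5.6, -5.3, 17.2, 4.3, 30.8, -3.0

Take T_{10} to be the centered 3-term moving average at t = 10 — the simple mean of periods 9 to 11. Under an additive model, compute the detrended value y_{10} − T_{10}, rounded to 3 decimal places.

Trend T_10 = (4.3 + 30.8 + (-3.0)) / 3 = 32.1/3 = 10.70000
Detrended value: 30.8 − 10.70000 = 20.100

20.100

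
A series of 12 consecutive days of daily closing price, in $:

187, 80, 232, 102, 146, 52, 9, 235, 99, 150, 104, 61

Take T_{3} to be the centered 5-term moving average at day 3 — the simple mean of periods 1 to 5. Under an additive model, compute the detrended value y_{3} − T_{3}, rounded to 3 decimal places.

Trend T_3 = (187 + 80 + 232 + 102 + 146) / 5 = 747/5 = 149.40000
Detrended value: 232 − 149.40000 = 82.600

82.600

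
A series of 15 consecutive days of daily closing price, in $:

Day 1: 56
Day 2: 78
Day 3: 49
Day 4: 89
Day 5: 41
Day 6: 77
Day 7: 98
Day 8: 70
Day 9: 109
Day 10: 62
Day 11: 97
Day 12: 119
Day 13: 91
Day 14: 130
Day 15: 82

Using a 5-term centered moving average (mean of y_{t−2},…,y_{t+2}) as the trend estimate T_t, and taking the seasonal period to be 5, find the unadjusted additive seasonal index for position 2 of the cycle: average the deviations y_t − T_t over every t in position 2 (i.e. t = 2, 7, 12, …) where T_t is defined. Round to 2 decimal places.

Season position 2 occurs at t = 7, 12 (where T_t is defined).
t=7: T_7 = 79.0000; y_7 − T_7 = 98 − 79.0000 = 19.0000
t=12: T_12 = 99.8000; y_12 − T_12 = 119 − 99.8000 = 19.2000
Mean deviation: (19.0000 + 19.2000) / 2 = 19.10

19.10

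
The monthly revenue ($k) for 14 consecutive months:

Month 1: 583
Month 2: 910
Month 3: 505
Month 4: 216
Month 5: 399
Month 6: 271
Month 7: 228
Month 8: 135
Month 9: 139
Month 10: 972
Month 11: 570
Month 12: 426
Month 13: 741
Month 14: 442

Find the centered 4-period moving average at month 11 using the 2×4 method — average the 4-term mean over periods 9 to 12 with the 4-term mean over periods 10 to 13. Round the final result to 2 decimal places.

Sum over 9–12: 139 + 972 + 570 + 426 = 2107
Sum over 10–13: 972 + 570 + 426 + 741 = 2709
CMA at t=11 = (2107 + 2709) / (2·4) = 4816 / 8 = 602.00

602.00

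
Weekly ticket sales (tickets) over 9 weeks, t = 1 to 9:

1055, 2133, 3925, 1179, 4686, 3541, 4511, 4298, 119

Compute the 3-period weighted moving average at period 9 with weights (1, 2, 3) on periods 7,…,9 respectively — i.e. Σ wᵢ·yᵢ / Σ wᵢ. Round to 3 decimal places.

Weighted sum: 1·4511 + 2·4298 + 3·119 = 4511 + 8596 + 357 = 13464
Weight total: 1 + 2 + 3 = 6
WMA = 13464 / 6 = 2244.000

2244.000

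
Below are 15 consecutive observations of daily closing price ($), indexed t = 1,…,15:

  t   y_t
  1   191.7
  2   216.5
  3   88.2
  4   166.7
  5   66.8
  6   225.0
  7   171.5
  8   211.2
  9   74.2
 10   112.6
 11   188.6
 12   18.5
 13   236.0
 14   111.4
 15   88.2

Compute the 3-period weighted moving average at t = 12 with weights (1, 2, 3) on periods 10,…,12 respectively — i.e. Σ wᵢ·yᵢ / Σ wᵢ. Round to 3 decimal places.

90.883

Weighted sum: 1·112.6 + 2·188.6 + 3·18.5 = 112.6 + 377.2 + 55.5 = 545.3
Weight total: 1 + 2 + 3 = 6
WMA = 545.3 / 6 = 90.883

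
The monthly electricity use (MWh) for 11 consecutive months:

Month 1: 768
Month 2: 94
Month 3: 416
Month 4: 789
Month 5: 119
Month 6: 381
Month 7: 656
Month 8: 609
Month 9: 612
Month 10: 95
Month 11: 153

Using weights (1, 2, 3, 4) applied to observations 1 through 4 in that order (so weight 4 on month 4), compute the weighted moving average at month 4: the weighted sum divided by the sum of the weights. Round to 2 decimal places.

Weighted sum: 1·768 + 2·94 + 3·416 + 4·789 = 768 + 188 + 1248 + 3156 = 5360
Weight total: 1 + 2 + 3 + 4 = 10
WMA = 5360 / 10 = 536.00

536.00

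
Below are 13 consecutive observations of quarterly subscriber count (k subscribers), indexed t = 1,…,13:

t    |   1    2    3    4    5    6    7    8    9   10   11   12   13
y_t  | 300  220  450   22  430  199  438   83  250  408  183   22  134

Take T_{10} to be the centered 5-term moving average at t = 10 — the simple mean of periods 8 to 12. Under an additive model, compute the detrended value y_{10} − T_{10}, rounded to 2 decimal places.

218.80

Trend T_10 = (83 + 250 + 408 + 183 + 22) / 5 = 946/5 = 189.2000
Detrended value: 408 − 189.2000 = 218.80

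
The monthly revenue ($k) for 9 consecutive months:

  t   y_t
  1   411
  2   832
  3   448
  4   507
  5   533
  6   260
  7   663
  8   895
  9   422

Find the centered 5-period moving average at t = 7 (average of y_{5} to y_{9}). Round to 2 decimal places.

Sum of periods 5–9: 533 + 260 + 663 + 895 + 422 = 2773
Divide by 5: 2773 / 5 = 554.60

554.60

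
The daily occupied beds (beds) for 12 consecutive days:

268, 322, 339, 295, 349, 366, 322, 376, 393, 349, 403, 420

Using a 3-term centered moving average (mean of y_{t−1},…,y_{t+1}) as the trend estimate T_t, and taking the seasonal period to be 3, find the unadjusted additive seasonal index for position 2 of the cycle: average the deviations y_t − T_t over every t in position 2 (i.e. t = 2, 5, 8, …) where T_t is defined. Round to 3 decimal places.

12.333

Season position 2 occurs at t = 2, 5, 8, 11 (where T_t is defined).
t=2: T_2 = 309.66667; y_2 − T_2 = 322 − 309.66667 = 12.33333
t=5: T_5 = 336.66667; y_5 − T_5 = 349 − 336.66667 = 12.33333
t=8: T_8 = 363.66667; y_8 − T_8 = 376 − 363.66667 = 12.33333
t=11: T_11 = 390.66667; y_11 − T_11 = 403 − 390.66667 = 12.33333
Mean deviation: (12.33333 + 12.33333 + 12.33333 + 12.33333) / 4 = 12.333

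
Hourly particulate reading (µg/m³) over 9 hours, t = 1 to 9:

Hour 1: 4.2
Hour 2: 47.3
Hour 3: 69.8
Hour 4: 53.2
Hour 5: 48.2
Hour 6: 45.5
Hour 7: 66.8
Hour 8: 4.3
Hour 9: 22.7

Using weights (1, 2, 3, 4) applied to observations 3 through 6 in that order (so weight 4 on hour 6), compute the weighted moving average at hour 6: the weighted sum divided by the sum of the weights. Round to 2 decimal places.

50.28

Weighted sum: 1·69.8 + 2·53.2 + 3·48.2 + 4·45.5 = 69.8 + 106.4 + 144.6 + 182.0 = 502.8
Weight total: 1 + 2 + 3 + 4 = 10
WMA = 502.8 / 10 = 50.28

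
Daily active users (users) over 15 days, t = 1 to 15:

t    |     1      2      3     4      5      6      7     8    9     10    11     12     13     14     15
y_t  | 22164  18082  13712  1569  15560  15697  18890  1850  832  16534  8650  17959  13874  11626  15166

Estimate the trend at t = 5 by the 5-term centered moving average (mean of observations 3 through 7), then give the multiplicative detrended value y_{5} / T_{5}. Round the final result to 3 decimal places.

Trend T_5 = (13712 + 1569 + 15560 + 15697 + 18890) / 5 = 65428/5 = 13085.60000
Ratio to trend: 15560 / 13085.60000 = 1.189

1.189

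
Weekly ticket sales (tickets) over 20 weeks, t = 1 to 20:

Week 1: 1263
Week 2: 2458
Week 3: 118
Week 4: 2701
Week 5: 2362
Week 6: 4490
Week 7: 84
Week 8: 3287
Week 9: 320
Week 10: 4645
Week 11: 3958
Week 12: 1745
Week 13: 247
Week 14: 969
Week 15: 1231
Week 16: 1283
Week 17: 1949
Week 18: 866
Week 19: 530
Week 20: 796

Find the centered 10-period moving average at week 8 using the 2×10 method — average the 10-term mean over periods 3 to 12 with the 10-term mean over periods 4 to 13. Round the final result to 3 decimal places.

2377.450

Sum over 3–12: 118 + 2701 + 2362 + 4490 + 84 + 3287 + 320 + 4645 + 3958 + 1745 = 23710
Sum over 4–13: 2701 + 2362 + 4490 + 84 + 3287 + 320 + 4645 + 3958 + 1745 + 247 = 23839
CMA at t=8 = (23710 + 23839) / (2·10) = 47549 / 20 = 2377.450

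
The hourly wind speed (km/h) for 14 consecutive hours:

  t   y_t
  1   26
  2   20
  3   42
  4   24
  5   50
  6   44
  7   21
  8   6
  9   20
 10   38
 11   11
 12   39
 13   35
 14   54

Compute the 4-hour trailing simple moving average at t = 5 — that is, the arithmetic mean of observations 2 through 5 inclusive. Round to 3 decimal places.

Sum of periods 2–5: 20 + 42 + 24 + 50 = 136
Divide by 4: 136 / 4 = 34.000

34.000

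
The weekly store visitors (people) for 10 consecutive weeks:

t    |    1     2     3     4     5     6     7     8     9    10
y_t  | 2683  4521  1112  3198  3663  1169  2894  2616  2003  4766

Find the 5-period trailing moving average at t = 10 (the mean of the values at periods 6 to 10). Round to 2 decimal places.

2689.60

Sum of periods 6–10: 1169 + 2894 + 2616 + 2003 + 4766 = 13448
Divide by 5: 13448 / 5 = 2689.60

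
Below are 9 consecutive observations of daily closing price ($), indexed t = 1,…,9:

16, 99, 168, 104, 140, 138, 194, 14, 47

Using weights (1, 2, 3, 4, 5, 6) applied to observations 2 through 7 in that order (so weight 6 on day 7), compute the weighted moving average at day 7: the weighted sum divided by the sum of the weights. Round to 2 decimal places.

Weighted sum: 1·99 + 2·168 + 3·104 + 4·140 + 5·138 + 6·194 = 99 + 336 + 312 + 560 + 690 + 1164 = 3161
Weight total: 1 + 2 + 3 + 4 + 5 + 6 = 21
WMA = 3161 / 21 = 150.52

150.52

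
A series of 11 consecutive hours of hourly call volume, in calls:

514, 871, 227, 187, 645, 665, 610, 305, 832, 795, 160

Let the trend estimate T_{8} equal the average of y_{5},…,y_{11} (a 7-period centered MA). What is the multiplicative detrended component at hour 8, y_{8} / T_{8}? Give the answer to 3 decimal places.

Trend T_8 = (645 + 665 + 610 + 305 + 832 + 795 + 160) / 7 = 4012/7 = 573.14286
Ratio to trend: 305 / 573.14286 = 0.532

0.532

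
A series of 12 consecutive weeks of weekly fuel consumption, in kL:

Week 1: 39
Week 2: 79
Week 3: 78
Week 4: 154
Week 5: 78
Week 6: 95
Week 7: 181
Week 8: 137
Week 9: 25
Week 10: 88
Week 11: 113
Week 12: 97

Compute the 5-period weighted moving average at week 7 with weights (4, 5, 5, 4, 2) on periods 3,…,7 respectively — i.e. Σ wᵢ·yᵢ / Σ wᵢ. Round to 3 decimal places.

110.700

Weighted sum: 4·78 + 5·154 + 5·78 + 4·95 + 2·181 = 312 + 770 + 390 + 380 + 362 = 2214
Weight total: 4 + 5 + 5 + 4 + 2 = 20
WMA = 2214 / 20 = 110.700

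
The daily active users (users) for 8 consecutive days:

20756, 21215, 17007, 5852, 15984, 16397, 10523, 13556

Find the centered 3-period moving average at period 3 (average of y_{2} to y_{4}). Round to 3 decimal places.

14691.333

Sum of periods 2–4: 21215 + 17007 + 5852 = 44074
Divide by 3: 44074 / 3 = 14691.333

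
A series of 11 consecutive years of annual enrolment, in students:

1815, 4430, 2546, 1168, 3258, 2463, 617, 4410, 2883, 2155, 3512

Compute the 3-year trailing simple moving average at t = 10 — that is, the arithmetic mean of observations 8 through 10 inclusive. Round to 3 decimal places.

3149.333

Sum of periods 8–10: 4410 + 2883 + 2155 = 9448
Divide by 3: 9448 / 3 = 3149.333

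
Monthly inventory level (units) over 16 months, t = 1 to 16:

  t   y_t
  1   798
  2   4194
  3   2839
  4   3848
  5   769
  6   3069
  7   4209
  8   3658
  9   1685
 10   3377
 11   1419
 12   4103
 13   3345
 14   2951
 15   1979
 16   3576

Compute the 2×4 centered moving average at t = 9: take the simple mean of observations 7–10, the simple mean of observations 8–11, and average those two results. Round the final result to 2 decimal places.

Sum over 7–10: 4209 + 3658 + 1685 + 3377 = 12929
Sum over 8–11: 3658 + 1685 + 3377 + 1419 = 10139
CMA at t=9 = (12929 + 10139) / (2·4) = 23068 / 8 = 2883.50

2883.50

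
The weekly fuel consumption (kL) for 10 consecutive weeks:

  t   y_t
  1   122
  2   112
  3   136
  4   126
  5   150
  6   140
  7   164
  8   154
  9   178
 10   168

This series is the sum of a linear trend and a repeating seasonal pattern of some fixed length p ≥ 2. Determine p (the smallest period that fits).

First differences y_{t+1} − y_t: -10, 24, -10, 24, -10, 24, …
The difference pattern repeats every 2 terms and not for any smaller step, so p = 2.

2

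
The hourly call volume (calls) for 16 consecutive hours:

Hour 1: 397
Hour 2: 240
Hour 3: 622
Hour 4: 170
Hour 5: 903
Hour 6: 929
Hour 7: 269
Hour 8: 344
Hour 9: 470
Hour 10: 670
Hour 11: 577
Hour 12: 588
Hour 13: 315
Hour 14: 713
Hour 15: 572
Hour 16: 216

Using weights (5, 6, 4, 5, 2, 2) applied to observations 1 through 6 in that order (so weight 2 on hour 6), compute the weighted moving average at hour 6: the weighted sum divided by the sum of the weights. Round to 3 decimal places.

Weighted sum: 5·397 + 6·240 + 4·622 + 5·170 + 2·903 + 2·929 = 1985 + 1440 + 2488 + 850 + 1806 + 1858 = 10427
Weight total: 5 + 6 + 4 + 5 + 2 + 2 = 24
WMA = 10427 / 24 = 434.458

434.458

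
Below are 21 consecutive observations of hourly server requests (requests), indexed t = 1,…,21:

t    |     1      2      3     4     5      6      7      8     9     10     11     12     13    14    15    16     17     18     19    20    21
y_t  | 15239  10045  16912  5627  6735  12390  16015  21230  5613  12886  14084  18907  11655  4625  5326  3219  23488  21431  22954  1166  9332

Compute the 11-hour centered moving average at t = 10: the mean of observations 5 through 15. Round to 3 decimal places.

Sum of periods 5–15: 6735 + 12390 + 16015 + 21230 + 5613 + 12886 + 14084 + 18907 + 11655 + 4625 + 5326 = 129466
Divide by 11: 129466 / 11 = 11769.636

11769.636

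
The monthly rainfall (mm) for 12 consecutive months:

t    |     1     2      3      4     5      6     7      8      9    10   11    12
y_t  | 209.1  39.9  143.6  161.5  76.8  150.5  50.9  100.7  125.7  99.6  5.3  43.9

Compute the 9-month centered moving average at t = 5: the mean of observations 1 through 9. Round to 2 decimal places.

Sum of periods 1–9: 209.1 + 39.9 + 143.6 + 161.5 + 76.8 + 150.5 + 50.9 + 100.7 + 125.7 = 1058.7
Divide by 9: 1058.7 / 9 = 117.63

117.63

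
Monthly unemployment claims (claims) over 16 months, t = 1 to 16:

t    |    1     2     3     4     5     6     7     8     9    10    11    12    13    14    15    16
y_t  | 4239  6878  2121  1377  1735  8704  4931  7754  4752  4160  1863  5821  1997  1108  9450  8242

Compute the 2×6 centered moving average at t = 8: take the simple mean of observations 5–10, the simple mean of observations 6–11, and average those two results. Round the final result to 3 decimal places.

Sum over 5–10: 1735 + 8704 + 4931 + 7754 + 4752 + 4160 = 32036
Sum over 6–11: 8704 + 4931 + 7754 + 4752 + 4160 + 1863 = 32164
CMA at t=8 = (32036 + 32164) / (2·6) = 64200 / 12 = 5350.000

5350.000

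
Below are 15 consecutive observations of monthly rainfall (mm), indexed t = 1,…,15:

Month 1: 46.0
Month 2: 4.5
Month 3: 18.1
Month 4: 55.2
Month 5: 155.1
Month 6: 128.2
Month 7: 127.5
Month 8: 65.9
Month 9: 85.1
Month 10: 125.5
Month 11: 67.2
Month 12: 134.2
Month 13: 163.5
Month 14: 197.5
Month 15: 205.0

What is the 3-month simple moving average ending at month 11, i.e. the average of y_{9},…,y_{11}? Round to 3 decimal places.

Sum of periods 9–11: 85.1 + 125.5 + 67.2 = 277.8
Divide by 3: 277.8 / 3 = 92.600

92.600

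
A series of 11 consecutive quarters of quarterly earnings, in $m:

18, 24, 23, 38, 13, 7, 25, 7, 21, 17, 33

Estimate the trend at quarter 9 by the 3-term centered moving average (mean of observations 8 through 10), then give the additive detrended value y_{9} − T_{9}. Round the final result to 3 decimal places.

6.000

Trend T_9 = (7 + 21 + 17) / 3 = 45/3 = 15.00000
Detrended value: 21 − 15.00000 = 6.000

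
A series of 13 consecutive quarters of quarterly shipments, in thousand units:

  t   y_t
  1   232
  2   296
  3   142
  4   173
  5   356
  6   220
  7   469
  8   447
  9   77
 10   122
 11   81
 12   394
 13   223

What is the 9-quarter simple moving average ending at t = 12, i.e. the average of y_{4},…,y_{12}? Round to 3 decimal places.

Sum of periods 4–12: 173 + 356 + 220 + 469 + 447 + 77 + 122 + 81 + 394 = 2339
Divide by 9: 2339 / 9 = 259.889

259.889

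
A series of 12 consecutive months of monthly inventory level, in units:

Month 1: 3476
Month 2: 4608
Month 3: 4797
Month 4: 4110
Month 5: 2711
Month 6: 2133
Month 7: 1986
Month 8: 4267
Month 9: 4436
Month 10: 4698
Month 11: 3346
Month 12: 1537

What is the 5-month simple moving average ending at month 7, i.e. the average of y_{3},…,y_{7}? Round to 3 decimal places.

3147.400

Sum of periods 3–7: 4797 + 4110 + 2711 + 2133 + 1986 = 15737
Divide by 5: 15737 / 5 = 3147.400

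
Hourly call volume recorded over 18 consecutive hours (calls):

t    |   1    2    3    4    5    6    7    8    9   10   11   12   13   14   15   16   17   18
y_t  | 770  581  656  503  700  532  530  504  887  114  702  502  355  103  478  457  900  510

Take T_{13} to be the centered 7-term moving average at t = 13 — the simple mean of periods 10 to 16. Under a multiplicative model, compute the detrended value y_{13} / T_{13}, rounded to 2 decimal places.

0.92

Trend T_13 = (114 + 702 + 502 + 355 + 103 + 478 + 457) / 7 = 2711/7 = 387.2857
Ratio to trend: 355 / 387.2857 = 0.92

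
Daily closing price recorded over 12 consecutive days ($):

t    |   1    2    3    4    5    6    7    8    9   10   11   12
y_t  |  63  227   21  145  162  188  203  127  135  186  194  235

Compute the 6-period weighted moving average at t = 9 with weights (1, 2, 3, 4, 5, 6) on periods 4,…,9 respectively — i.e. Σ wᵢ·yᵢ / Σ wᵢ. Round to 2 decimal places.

156.67

Weighted sum: 1·145 + 2·162 + 3·188 + 4·203 + 5·127 + 6·135 = 145 + 324 + 564 + 812 + 635 + 810 = 3290
Weight total: 1 + 2 + 3 + 4 + 5 + 6 = 21
WMA = 3290 / 21 = 156.67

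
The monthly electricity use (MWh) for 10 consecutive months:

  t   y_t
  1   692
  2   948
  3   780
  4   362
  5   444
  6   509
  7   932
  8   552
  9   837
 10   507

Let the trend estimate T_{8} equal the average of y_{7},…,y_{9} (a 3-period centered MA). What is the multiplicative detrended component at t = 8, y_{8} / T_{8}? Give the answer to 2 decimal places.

Trend T_8 = (932 + 552 + 837) / 3 = 2321/3 = 773.6667
Ratio to trend: 552 / 773.6667 = 0.71

0.71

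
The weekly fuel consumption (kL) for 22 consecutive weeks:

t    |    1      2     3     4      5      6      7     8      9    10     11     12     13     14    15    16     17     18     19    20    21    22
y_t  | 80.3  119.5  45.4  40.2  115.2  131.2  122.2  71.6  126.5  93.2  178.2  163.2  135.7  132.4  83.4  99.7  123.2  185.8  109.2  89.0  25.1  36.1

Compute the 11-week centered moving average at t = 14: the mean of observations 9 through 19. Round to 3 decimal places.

130.045

Sum of periods 9–19: 126.5 + 93.2 + 178.2 + 163.2 + 135.7 + 132.4 + 83.4 + 99.7 + 123.2 + 185.8 + 109.2 = 1430.5
Divide by 11: 1430.5 / 11 = 130.045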